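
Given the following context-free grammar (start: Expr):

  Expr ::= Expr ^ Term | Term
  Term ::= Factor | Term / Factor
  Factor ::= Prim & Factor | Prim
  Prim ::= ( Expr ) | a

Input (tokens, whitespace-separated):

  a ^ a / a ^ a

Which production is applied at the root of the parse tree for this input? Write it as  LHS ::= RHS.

Expr ::= Expr ^ Term

[Expr [Expr [Expr [Term [Factor [Prim a]]]] ^ [Term [Term [Factor [Prim a]]] / [Factor [Prim a]]]] ^ [Term [Factor [Prim a]]]]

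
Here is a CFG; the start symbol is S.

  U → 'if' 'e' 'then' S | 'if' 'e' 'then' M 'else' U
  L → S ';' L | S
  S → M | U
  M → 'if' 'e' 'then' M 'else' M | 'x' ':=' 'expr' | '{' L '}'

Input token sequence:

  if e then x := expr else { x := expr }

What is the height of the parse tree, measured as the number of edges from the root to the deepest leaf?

6

[S [M if e then [M x := expr] else [M { [L [S [M x := expr]]] }]]]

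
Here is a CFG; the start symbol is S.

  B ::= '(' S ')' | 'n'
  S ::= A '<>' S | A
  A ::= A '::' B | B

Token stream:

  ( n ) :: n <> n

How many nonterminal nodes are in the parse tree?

[S [A [A [B ( [S [A [B n]]] )]] :: [B n]] <> [S [A [B n]]]]

11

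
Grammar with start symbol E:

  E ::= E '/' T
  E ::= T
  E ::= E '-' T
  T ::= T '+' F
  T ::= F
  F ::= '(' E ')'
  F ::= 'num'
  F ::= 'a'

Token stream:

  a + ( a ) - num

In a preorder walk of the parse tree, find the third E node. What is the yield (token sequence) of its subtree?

[E [E [T [T [F a]] + [F ( [E [T [F a]]] )]]] - [T [F num]]]

a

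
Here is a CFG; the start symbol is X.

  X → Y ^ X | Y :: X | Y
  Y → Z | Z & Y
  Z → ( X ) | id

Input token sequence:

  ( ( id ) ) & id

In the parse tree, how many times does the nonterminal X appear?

3

[X [Y [Z ( [X [Y [Z ( [X [Y [Z id]]] )]]] )] & [Y [Z id]]]]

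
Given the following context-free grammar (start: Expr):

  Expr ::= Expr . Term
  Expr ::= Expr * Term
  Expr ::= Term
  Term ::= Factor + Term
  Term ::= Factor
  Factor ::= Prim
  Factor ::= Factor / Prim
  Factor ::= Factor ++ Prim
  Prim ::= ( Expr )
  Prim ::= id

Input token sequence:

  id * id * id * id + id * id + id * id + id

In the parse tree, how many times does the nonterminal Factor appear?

[Expr [Expr [Expr [Expr [Expr [Expr [Term [Factor [Prim id]]]] * [Term [Factor [Prim id]]]] * [Term [Factor [Prim id]]]] * [Term [Factor [Prim id]] + [Term [Factor [Prim id]]]]] * [Term [Factor [Prim id]] + [Term [Factor [Prim id]]]]] * [Term [Factor [Prim id]] + [Term [Factor [Prim id]]]]]

9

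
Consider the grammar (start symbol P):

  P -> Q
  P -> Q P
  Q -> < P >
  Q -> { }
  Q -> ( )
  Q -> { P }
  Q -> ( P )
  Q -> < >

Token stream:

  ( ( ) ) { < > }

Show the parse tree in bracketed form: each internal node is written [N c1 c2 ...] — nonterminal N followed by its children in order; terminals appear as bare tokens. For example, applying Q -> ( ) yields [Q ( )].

P
Q P
( P ) P
( Q ) P
( ( ) ) P
( ( ) ) Q
( ( ) ) { P }
( ( ) ) { Q }
( ( ) ) { < > }

[P [Q ( [P [Q ( )]] )] [P [Q { [P [Q < >]] }]]]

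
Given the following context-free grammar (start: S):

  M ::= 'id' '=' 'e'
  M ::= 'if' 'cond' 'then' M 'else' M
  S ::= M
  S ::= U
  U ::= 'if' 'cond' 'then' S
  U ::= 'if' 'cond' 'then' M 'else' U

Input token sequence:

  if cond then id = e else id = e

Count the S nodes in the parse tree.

[S [M if cond then [M id = e] else [M id = e]]]

1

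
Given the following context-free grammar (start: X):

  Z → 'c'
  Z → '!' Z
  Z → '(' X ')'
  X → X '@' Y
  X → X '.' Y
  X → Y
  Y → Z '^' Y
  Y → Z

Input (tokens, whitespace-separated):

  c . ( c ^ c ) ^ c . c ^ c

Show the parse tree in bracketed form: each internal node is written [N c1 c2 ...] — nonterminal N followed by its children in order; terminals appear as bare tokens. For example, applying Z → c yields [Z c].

[X [X [X [Y [Z c]]] . [Y [Z ( [X [Y [Z c] ^ [Y [Z c]]]] )] ^ [Y [Z c]]]] . [Y [Z c] ^ [Y [Z c]]]]

X
X . Y
X . Y . Y
Y . Y . Y
Z . Y . Y
c . Y . Y
c . Z ^ Y . Y
c . ( X ) ^ Y . Y
c . ( Y ) ^ Y . Y
c . ( Z ^ Y ) ^ Y . Y
c . ( c ^ Y ) ^ Y . Y
c . ( c ^ Z ) ^ Y . Y
c . ( c ^ c ) ^ Y . Y
c . ( c ^ c ) ^ Z . Y
c . ( c ^ c ) ^ c . Y
c . ( c ^ c ) ^ c . Z ^ Y
c . ( c ^ c ) ^ c . c ^ Y
c . ( c ^ c ) ^ c . c ^ Z
c . ( c ^ c ) ^ c . c ^ c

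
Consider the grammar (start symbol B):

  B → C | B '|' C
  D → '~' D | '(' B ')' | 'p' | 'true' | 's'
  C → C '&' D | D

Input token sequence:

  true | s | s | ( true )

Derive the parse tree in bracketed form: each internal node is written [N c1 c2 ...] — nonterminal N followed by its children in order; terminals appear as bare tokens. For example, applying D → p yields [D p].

B
B | C
B | C | C
B | C | C | C
C | C | C | C
D | C | C | C
true | C | C | C
true | D | C | C
true | s | C | C
true | s | D | C
true | s | s | C
true | s | s | D
true | s | s | ( B )
true | s | s | ( C )
true | s | s | ( D )
true | s | s | ( true )

[B [B [B [B [C [D true]]] | [C [D s]]] | [C [D s]]] | [C [D ( [B [C [D true]]] )]]]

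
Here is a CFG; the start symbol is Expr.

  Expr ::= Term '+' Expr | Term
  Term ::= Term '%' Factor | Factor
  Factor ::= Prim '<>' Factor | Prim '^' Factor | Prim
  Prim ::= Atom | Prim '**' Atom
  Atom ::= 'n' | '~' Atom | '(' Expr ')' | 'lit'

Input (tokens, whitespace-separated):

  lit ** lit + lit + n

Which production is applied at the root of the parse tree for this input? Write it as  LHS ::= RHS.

[Expr [Term [Factor [Prim [Prim [Atom lit]] ** [Atom lit]]]] + [Expr [Term [Factor [Prim [Atom lit]]]] + [Expr [Term [Factor [Prim [Atom n]]]]]]]

Expr ::= Term '+' Expr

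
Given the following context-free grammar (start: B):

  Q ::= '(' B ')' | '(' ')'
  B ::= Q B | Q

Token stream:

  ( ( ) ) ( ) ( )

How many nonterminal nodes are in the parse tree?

8

[B [Q ( [B [Q ( )]] )] [B [Q ( )] [B [Q ( )]]]]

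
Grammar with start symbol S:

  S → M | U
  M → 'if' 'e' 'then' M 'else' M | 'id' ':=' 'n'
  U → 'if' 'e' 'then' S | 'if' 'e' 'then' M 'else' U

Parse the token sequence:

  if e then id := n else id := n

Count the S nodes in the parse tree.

[S [M if e then [M id := n] else [M id := n]]]

1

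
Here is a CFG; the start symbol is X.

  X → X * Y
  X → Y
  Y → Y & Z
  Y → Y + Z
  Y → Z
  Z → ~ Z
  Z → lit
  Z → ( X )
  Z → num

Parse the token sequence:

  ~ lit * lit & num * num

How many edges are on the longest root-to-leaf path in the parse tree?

[X [X [X [Y [Z ~ [Z lit]]]] * [Y [Y [Z lit]] & [Z num]]] * [Y [Z num]]]

6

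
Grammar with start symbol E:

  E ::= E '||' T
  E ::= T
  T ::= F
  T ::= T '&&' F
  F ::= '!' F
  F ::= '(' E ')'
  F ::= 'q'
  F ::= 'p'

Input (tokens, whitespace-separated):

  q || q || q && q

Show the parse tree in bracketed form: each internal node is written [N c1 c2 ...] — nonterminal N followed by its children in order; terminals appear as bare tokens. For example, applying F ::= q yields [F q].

[E [E [E [T [F q]]] || [T [F q]]] || [T [T [F q]] && [F q]]]

E
E || T
E || T || T
T || T || T
F || T || T
q || T || T
q || F || T
q || q || T
q || q || T && F
q || q || F && F
q || q || q && F
q || q || q && q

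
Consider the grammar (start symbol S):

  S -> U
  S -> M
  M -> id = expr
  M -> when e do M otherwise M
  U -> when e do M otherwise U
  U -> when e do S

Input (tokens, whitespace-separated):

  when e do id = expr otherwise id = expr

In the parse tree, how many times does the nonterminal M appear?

[S [M when e do [M id = expr] otherwise [M id = expr]]]

3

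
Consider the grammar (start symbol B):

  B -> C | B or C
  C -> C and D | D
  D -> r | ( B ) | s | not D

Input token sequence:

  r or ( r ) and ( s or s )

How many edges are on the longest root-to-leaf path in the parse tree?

7

[B [B [C [D r]]] or [C [C [D ( [B [C [D r]]] )]] and [D ( [B [B [C [D s]]] or [C [D s]]] )]]]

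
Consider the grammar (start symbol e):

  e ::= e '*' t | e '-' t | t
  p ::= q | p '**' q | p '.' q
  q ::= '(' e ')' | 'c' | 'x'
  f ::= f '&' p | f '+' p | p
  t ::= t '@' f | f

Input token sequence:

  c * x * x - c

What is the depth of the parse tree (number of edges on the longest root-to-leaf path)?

[e [e [e [e [t [f [p [q c]]]]] * [t [f [p [q x]]]]] * [t [f [p [q x]]]]] - [t [f [p [q c]]]]]

8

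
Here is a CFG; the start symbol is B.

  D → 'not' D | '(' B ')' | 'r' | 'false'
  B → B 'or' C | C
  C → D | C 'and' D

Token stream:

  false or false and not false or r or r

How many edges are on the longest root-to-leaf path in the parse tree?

[B [B [B [B [C [D false]]] or [C [C [D false]] and [D not [D false]]]] or [C [D r]]] or [C [D r]]]

6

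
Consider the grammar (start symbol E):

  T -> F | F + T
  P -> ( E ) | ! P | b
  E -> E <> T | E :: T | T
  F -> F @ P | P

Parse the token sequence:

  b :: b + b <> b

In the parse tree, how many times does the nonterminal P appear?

[E [E [E [T [F [P b]]]] :: [T [F [P b]] + [T [F [P b]]]]] <> [T [F [P b]]]]

4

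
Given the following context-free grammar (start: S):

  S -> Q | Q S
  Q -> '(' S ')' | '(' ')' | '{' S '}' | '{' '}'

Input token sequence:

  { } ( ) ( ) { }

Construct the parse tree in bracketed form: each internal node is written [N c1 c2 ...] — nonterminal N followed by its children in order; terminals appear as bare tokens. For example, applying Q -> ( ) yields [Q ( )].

S
Q S
{ } S
{ } Q S
{ } ( ) S
{ } ( ) Q S
{ } ( ) ( ) S
{ } ( ) ( ) Q
{ } ( ) ( ) { }

[S [Q { }] [S [Q ( )] [S [Q ( )] [S [Q { }]]]]]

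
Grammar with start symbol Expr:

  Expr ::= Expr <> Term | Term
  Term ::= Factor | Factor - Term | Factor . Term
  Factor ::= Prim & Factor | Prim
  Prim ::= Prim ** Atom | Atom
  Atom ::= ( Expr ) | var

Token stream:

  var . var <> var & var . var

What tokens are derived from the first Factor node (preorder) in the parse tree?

var

[Expr [Expr [Term [Factor [Prim [Atom var]]] . [Term [Factor [Prim [Atom var]]]]]] <> [Term [Factor [Prim [Atom var]] & [Factor [Prim [Atom var]]]] . [Term [Factor [Prim [Atom var]]]]]]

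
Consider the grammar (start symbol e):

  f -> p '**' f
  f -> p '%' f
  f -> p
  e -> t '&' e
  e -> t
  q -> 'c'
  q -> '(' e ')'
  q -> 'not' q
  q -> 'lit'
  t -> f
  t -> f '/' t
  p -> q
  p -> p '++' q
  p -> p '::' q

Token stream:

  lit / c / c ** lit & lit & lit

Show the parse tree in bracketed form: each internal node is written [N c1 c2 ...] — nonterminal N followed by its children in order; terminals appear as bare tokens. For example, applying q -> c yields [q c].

[e [t [f [p [q lit]]] / [t [f [p [q c]]] / [t [f [p [q c]] ** [f [p [q lit]]]]]]] & [e [t [f [p [q lit]]]] & [e [t [f [p [q lit]]]]]]]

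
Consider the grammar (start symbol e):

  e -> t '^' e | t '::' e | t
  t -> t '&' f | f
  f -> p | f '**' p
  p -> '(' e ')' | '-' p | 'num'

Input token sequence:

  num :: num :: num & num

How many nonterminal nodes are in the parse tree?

[e [t [f [p num]]] :: [e [t [f [p num]]] :: [e [t [t [f [p num]]] & [f [p num]]]]]]

15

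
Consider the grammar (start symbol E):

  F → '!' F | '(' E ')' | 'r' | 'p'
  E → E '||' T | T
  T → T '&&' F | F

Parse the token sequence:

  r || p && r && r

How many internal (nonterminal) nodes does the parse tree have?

[E [E [T [F r]]] || [T [T [T [F p]] && [F r]] && [F r]]]

10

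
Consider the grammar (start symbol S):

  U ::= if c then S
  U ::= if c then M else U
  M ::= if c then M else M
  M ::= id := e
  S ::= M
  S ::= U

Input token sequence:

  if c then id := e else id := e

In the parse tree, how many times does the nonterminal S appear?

1

[S [M if c then [M id := e] else [M id := e]]]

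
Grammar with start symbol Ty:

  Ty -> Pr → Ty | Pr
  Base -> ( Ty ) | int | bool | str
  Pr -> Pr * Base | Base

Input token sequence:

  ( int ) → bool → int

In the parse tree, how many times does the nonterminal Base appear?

[Ty [Pr [Base ( [Ty [Pr [Base int]]] )]] → [Ty [Pr [Base bool]] → [Ty [Pr [Base int]]]]]

4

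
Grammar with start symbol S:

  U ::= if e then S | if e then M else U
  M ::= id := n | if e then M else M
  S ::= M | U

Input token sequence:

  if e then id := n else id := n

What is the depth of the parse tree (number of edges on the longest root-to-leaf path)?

3

[S [M if e then [M id := n] else [M id := n]]]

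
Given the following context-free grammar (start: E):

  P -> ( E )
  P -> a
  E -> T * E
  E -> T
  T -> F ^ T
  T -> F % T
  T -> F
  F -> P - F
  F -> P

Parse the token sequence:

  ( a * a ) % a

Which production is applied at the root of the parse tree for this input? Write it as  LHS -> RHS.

[E [T [F [P ( [E [T [F [P a]]] * [E [T [F [P a]]]]] )]] % [T [F [P a]]]]]

E -> T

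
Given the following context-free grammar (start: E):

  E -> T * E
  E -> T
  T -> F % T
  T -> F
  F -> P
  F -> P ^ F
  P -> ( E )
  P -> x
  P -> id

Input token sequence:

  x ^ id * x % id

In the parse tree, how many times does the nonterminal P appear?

4

[E [T [F [P x] ^ [F [P id]]]] * [E [T [F [P x]] % [T [F [P id]]]]]]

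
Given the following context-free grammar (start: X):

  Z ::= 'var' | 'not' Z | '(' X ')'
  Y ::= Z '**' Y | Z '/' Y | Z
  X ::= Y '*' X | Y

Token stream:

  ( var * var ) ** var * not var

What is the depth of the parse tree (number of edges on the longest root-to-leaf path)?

[X [Y [Z ( [X [Y [Z var]] * [X [Y [Z var]]]] )] ** [Y [Z var]]] * [X [Y [Z not [Z var]]]]]

7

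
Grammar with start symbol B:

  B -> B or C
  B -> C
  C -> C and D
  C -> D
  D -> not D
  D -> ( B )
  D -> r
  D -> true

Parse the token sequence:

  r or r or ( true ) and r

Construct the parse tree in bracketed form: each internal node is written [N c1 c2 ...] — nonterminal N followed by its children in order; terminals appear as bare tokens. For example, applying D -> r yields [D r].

[B [B [B [C [D r]]] or [C [D r]]] or [C [C [D ( [B [C [D true]]] )]] and [D r]]]

B
B or C
B or C or C
C or C or C
D or C or C
r or C or C
r or D or C
r or r or C
r or r or C and D
r or r or D and D
r or r or ( B ) and D
r or r or ( C ) and D
r or r or ( D ) and D
r or r or ( true ) and D
r or r or ( true ) and r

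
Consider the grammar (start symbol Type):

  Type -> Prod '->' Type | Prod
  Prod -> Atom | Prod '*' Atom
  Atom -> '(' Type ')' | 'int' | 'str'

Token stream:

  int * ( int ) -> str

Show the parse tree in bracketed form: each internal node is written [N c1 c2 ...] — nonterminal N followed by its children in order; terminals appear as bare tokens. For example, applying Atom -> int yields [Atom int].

[Type [Prod [Prod [Atom int]] * [Atom ( [Type [Prod [Atom int]]] )]] -> [Type [Prod [Atom str]]]]

Type
Prod -> Type
Prod * Atom -> Type
Atom * Atom -> Type
int * Atom -> Type
int * ( Type ) -> Type
int * ( Prod ) -> Type
int * ( Atom ) -> Type
int * ( int ) -> Type
int * ( int ) -> Prod
int * ( int ) -> Atom
int * ( int ) -> str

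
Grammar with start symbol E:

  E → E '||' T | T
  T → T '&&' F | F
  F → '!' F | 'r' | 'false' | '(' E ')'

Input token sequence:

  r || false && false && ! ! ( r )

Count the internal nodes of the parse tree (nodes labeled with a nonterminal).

15

[E [E [T [F r]]] || [T [T [T [F false]] && [F false]] && [F ! [F ! [F ( [E [T [F r]]] )]]]]]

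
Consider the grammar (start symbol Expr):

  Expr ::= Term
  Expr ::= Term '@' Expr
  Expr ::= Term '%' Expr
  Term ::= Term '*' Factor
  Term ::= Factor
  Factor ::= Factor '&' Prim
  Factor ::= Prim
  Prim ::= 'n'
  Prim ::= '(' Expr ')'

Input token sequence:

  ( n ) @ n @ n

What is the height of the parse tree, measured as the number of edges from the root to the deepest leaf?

[Expr [Term [Factor [Prim ( [Expr [Term [Factor [Prim n]]]] )]]] @ [Expr [Term [Factor [Prim n]]] @ [Expr [Term [Factor [Prim n]]]]]]

8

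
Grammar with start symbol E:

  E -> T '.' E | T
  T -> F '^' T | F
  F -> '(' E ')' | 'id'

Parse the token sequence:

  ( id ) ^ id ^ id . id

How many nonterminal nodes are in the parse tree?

[E [T [F ( [E [T [F id]]] )] ^ [T [F id] ^ [T [F id]]]] . [E [T [F id]]]]

13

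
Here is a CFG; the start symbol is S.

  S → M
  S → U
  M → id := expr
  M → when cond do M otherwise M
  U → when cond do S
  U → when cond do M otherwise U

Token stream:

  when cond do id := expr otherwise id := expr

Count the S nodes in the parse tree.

1

[S [M when cond do [M id := expr] otherwise [M id := expr]]]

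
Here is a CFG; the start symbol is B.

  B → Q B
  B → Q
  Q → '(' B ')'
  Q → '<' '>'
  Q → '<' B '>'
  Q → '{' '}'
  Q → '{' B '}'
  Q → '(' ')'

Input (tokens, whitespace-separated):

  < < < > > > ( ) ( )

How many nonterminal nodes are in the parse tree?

10

[B [Q < [B [Q < [B [Q < >]] >]] >] [B [Q ( )] [B [Q ( )]]]]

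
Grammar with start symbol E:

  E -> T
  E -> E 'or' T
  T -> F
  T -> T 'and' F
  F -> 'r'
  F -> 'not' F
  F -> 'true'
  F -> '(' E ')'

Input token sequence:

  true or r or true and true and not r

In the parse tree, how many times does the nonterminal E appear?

[E [E [E [T [F true]]] or [T [F r]]] or [T [T [T [F true]] and [F true]] and [F not [F r]]]]

3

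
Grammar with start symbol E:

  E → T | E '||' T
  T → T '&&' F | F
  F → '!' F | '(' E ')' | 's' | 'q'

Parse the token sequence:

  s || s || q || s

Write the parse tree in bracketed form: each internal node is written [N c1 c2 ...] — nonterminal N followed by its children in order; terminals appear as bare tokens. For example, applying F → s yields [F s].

[E [E [E [E [T [F s]]] || [T [F s]]] || [T [F q]]] || [T [F s]]]

E
E || T
E || T || T
E || T || T || T
T || T || T || T
F || T || T || T
s || T || T || T
s || F || T || T
s || s || T || T
s || s || F || T
s || s || q || T
s || s || q || F
s || s || q || s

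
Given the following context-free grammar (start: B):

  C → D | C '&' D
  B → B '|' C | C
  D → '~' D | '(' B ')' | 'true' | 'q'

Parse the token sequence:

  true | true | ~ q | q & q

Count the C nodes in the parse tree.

[B [B [B [B [C [D true]]] | [C [D true]]] | [C [D ~ [D q]]]] | [C [C [D q]] & [D q]]]

5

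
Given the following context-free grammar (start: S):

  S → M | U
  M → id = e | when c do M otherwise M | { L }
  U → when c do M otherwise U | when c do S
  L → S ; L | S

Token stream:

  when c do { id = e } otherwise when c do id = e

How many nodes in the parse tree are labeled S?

[S [U when c do [M { [L [S [M id = e]]] }] otherwise [U when c do [S [M id = e]]]]]

3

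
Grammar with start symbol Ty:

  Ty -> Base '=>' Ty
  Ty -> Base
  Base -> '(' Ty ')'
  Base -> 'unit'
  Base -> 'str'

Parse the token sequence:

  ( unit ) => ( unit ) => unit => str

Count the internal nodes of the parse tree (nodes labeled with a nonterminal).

[Ty [Base ( [Ty [Base unit]] )] => [Ty [Base ( [Ty [Base unit]] )] => [Ty [Base unit] => [Ty [Base str]]]]]

12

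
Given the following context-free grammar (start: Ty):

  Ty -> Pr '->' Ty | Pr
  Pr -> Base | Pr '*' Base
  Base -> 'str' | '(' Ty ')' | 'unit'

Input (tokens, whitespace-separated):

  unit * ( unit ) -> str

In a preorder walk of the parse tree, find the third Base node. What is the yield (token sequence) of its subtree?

unit

[Ty [Pr [Pr [Base unit]] * [Base ( [Ty [Pr [Base unit]]] )]] -> [Ty [Pr [Base str]]]]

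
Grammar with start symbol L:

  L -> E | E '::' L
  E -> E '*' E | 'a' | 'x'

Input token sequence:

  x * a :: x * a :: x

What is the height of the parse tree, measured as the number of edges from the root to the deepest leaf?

4

[L [E [E x] * [E a]] :: [L [E [E x] * [E a]] :: [L [E x]]]]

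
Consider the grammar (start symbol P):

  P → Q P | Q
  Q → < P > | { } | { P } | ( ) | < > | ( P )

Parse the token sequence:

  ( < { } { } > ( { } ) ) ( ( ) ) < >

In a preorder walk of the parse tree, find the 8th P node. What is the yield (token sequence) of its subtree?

[P [Q ( [P [Q < [P [Q { }] [P [Q { }]]] >] [P [Q ( [P [Q { }]] )]]] )] [P [Q ( [P [Q ( )]] )] [P [Q < >]]]]

( )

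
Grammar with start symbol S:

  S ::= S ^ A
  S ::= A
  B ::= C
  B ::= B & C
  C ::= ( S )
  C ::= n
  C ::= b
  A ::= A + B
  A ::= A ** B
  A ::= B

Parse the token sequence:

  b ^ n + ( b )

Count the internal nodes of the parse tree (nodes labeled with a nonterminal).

[S [S [A [B [C b]]]] ^ [A [A [B [C n]]] + [B [C ( [S [A [B [C b]]]] )]]]]

15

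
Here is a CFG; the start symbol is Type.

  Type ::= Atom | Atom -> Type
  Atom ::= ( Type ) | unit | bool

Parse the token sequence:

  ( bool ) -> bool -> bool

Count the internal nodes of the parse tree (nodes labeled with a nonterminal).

[Type [Atom ( [Type [Atom bool]] )] -> [Type [Atom bool] -> [Type [Atom bool]]]]

8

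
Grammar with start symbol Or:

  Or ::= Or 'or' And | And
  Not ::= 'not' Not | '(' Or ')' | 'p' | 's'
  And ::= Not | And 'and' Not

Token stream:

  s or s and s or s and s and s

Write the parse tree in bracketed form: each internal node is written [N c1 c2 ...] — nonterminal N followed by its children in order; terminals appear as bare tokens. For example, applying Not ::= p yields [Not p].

[Or [Or [Or [And [Not s]]] or [And [And [Not s]] and [Not s]]] or [And [And [And [Not s]] and [Not s]] and [Not s]]]

Or
Or or And
Or or And or And
And or And or And
Not or And or And
s or And or And
s or And and Not or And
s or Not and Not or And
s or s and Not or And
s or s and s or And
s or s and s or And and Not
s or s and s or And and Not and Not
s or s and s or Not and Not and Not
s or s and s or s and Not and Not
s or s and s or s and s and Not
s or s and s or s and s and s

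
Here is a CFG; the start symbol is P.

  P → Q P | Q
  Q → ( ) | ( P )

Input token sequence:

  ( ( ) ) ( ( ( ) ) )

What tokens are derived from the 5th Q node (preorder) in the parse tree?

( )

[P [Q ( [P [Q ( )]] )] [P [Q ( [P [Q ( [P [Q ( )]] )]] )]]]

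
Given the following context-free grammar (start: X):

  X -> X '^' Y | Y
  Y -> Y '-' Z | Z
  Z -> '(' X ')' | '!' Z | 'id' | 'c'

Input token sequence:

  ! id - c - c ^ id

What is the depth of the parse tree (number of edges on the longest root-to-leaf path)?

[X [X [Y [Y [Y [Z ! [Z id]]] - [Z c]] - [Z c]]] ^ [Y [Z id]]]

7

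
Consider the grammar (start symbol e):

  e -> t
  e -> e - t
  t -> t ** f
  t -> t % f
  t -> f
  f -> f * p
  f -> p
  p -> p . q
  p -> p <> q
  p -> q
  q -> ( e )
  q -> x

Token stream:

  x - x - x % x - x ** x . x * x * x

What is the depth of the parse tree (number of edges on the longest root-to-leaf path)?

8

[e [e [e [e [t [f [p [q x]]]]] - [t [f [p [q x]]]]] - [t [t [f [p [q x]]]] % [f [p [q x]]]]] - [t [t [f [p [q x]]]] ** [f [f [f [p [p [q x]] . [q x]]] * [p [q x]]] * [p [q x]]]]]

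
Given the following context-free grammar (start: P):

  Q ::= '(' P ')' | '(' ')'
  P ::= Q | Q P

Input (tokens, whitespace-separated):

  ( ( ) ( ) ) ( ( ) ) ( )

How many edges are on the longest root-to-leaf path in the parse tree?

5

[P [Q ( [P [Q ( )] [P [Q ( )]]] )] [P [Q ( [P [Q ( )]] )] [P [Q ( )]]]]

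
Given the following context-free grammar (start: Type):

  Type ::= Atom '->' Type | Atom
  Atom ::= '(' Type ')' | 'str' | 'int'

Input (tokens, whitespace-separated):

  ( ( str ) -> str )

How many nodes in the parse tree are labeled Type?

[Type [Atom ( [Type [Atom ( [Type [Atom str]] )] -> [Type [Atom str]]] )]]

4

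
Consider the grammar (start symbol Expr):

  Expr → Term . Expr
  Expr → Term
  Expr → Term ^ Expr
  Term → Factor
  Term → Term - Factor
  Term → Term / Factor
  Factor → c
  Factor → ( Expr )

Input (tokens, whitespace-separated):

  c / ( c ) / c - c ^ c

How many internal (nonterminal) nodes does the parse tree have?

15

[Expr [Term [Term [Term [Term [Factor c]] / [Factor ( [Expr [Term [Factor c]]] )]] / [Factor c]] - [Factor c]] ^ [Expr [Term [Factor c]]]]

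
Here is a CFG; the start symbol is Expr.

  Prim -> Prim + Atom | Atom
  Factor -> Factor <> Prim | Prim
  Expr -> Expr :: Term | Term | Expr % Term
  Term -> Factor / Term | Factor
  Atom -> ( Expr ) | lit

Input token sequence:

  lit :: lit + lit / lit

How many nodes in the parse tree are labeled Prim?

[Expr [Expr [Term [Factor [Prim [Atom lit]]]]] :: [Term [Factor [Prim [Prim [Atom lit]] + [Atom lit]]] / [Term [Factor [Prim [Atom lit]]]]]]

4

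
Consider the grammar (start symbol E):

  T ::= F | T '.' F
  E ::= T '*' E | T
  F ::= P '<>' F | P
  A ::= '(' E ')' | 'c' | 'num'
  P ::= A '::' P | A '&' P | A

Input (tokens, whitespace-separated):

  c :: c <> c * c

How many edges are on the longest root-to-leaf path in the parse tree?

6

[E [T [F [P [A c] :: [P [A c]]] <> [F [P [A c]]]]] * [E [T [F [P [A c]]]]]]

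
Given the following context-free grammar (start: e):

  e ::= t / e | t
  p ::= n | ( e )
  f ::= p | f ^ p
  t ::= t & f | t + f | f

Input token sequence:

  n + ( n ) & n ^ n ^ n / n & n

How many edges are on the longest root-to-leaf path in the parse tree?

9

[e [t [t [t [f [p n]]] + [f [p ( [e [t [f [p n]]]] )]]] & [f [f [f [p n]] ^ [p n]] ^ [p n]]] / [e [t [t [f [p n]]] & [f [p n]]]]]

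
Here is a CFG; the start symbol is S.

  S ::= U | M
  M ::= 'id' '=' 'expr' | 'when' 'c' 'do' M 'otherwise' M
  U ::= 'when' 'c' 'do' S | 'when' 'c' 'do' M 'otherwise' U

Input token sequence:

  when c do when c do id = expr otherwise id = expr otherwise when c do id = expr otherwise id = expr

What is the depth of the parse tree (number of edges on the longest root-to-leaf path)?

4

[S [M when c do [M when c do [M id = expr] otherwise [M id = expr]] otherwise [M when c do [M id = expr] otherwise [M id = expr]]]]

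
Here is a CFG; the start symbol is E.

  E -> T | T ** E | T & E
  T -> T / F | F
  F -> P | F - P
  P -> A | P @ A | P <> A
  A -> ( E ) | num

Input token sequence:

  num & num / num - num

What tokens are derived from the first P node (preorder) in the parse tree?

[E [T [F [P [A num]]]] & [E [T [T [F [P [A num]]]] / [F [F [P [A num]]] - [P [A num]]]]]]

num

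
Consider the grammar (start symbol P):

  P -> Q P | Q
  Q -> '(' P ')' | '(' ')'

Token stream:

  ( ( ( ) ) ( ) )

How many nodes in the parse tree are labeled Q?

[P [Q ( [P [Q ( [P [Q ( )]] )] [P [Q ( )]]] )]]

4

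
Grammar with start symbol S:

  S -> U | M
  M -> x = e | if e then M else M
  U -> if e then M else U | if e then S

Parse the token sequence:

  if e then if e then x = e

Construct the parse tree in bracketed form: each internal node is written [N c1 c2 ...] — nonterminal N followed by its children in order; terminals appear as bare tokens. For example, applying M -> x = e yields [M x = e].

S
U
if e then S
if e then U
if e then if e then S
if e then if e then M
if e then if e then x = e

[S [U if e then [S [U if e then [S [M x = e]]]]]]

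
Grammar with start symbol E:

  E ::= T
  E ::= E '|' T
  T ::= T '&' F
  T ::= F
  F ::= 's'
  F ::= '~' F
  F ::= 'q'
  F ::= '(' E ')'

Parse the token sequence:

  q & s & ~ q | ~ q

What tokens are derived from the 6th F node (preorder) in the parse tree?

q

[E [E [T [T [T [F q]] & [F s]] & [F ~ [F q]]]] | [T [F ~ [F q]]]]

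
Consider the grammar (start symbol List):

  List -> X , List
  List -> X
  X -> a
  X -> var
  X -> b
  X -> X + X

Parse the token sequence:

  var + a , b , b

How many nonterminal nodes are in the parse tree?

[List [X [X var] + [X a]] , [List [X b] , [List [X b]]]]

8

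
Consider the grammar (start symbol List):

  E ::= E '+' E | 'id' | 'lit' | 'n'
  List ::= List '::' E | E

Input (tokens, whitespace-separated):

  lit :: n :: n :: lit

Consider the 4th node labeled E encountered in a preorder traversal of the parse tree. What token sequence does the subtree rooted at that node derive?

lit

[List [List [List [List [E lit]] :: [E n]] :: [E n]] :: [E lit]]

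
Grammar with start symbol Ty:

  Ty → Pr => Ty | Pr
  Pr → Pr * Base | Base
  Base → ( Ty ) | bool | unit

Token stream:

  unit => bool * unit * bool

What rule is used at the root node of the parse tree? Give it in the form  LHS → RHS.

Ty → Pr => Ty

[Ty [Pr [Base unit]] => [Ty [Pr [Pr [Pr [Base bool]] * [Base unit]] * [Base bool]]]]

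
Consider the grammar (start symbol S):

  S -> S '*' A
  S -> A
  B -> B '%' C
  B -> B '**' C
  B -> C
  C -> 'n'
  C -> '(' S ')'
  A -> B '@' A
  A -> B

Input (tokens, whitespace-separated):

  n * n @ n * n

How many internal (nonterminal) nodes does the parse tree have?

[S [S [S [A [B [C n]]]] * [A [B [C n]] @ [A [B [C n]]]]] * [A [B [C n]]]]

15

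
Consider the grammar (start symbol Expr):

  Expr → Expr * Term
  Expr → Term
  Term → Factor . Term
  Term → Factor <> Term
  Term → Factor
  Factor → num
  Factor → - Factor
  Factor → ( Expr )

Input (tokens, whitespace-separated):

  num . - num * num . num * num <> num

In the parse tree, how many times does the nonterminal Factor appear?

7

[Expr [Expr [Expr [Term [Factor num] . [Term [Factor - [Factor num]]]]] * [Term [Factor num] . [Term [Factor num]]]] * [Term [Factor num] <> [Term [Factor num]]]]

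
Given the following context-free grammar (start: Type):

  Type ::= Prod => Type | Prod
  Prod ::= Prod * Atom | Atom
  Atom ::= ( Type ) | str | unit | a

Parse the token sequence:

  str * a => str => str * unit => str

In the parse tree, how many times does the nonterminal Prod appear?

[Type [Prod [Prod [Atom str]] * [Atom a]] => [Type [Prod [Atom str]] => [Type [Prod [Prod [Atom str]] * [Atom unit]] => [Type [Prod [Atom str]]]]]]

6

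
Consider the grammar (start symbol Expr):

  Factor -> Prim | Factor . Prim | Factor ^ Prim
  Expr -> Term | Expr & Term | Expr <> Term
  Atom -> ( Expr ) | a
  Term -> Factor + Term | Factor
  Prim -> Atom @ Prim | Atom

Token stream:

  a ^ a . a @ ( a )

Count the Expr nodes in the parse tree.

[Expr [Term [Factor [Factor [Factor [Prim [Atom a]]] ^ [Prim [Atom a]]] . [Prim [Atom a] @ [Prim [Atom ( [Expr [Term [Factor [Prim [Atom a]]]]] )]]]]]]

2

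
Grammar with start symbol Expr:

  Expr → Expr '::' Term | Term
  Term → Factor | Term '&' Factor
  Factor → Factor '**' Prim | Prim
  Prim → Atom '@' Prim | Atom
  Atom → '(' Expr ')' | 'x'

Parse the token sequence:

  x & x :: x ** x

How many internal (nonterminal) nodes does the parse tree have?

[Expr [Expr [Term [Term [Factor [Prim [Atom x]]]] & [Factor [Prim [Atom x]]]]] :: [Term [Factor [Factor [Prim [Atom x]]] ** [Prim [Atom x]]]]]

17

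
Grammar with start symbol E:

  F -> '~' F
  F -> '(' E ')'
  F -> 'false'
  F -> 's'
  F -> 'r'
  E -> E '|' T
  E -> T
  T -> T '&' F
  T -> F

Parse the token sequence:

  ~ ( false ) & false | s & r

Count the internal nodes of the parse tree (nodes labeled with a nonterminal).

[E [E [T [T [F ~ [F ( [E [T [F false]]] )]]] & [F false]]] | [T [T [F s]] & [F r]]]

14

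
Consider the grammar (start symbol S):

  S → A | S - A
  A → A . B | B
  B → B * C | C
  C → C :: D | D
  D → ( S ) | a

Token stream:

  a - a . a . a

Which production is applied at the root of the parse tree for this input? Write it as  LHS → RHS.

S → S - A

[S [S [A [B [C [D a]]]]] - [A [A [A [B [C [D a]]]] . [B [C [D a]]]] . [B [C [D a]]]]]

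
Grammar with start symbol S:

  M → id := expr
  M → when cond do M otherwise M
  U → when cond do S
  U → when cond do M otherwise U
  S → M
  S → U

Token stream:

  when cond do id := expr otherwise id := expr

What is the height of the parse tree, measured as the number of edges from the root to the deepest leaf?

3

[S [M when cond do [M id := expr] otherwise [M id := expr]]]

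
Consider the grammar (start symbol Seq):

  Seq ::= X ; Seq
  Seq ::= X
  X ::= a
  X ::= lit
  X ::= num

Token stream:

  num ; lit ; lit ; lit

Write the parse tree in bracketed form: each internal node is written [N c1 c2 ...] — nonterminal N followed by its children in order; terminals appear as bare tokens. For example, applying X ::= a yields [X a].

Seq
X ; Seq
num ; Seq
num ; X ; Seq
num ; lit ; Seq
num ; lit ; X ; Seq
num ; lit ; lit ; Seq
num ; lit ; lit ; X
num ; lit ; lit ; lit

[Seq [X num] ; [Seq [X lit] ; [Seq [X lit] ; [Seq [X lit]]]]]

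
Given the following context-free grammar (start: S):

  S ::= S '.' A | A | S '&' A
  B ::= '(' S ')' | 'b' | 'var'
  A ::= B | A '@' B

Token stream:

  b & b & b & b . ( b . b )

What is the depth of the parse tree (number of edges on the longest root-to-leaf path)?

7

[S [S [S [S [S [A [B b]]] & [A [B b]]] & [A [B b]]] & [A [B b]]] . [A [B ( [S [S [A [B b]]] . [A [B b]]] )]]]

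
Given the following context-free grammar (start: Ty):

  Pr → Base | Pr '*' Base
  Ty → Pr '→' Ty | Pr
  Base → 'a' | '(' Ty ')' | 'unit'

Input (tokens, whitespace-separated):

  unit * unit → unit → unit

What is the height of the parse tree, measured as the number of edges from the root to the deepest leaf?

5

[Ty [Pr [Pr [Base unit]] * [Base unit]] → [Ty [Pr [Base unit]] → [Ty [Pr [Base unit]]]]]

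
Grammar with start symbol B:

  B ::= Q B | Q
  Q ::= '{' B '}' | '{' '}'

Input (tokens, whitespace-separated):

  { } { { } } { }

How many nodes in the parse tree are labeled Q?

4

[B [Q { }] [B [Q { [B [Q { }]] }] [B [Q { }]]]]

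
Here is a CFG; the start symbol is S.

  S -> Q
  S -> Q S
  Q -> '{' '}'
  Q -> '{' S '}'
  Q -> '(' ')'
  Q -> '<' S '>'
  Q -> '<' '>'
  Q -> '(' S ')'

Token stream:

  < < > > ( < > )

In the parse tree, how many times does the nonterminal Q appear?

4

[S [Q < [S [Q < >]] >] [S [Q ( [S [Q < >]] )]]]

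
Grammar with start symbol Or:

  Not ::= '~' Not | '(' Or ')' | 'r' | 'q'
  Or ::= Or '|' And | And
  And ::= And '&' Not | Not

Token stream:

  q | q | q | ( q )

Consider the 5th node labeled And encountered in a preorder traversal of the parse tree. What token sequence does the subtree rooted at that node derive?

q

[Or [Or [Or [Or [And [Not q]]] | [And [Not q]]] | [And [Not q]]] | [And [Not ( [Or [And [Not q]]] )]]]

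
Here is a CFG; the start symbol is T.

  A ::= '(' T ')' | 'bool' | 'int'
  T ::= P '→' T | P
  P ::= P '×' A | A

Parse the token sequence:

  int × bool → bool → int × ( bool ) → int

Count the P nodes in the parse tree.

[T [P [P [A int]] × [A bool]] → [T [P [A bool]] → [T [P [P [A int]] × [A ( [T [P [A bool]]] )]] → [T [P [A int]]]]]]

7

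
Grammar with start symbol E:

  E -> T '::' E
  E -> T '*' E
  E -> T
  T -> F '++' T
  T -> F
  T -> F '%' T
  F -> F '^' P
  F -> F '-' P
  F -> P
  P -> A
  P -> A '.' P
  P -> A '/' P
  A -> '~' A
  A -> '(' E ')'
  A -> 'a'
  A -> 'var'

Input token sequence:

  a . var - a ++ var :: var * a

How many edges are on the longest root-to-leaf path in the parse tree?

7

[E [T [F [F [P [A a] . [P [A var]]]] - [P [A a]]] ++ [T [F [P [A var]]]]] :: [E [T [F [P [A var]]]] * [E [T [F [P [A a]]]]]]]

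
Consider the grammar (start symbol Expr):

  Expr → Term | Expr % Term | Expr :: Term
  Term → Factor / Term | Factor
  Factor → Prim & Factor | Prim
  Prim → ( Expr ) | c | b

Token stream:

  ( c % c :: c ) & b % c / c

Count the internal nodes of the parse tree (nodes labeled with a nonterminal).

25

[Expr [Expr [Term [Factor [Prim ( [Expr [Expr [Expr [Term [Factor [Prim c]]]] % [Term [Factor [Prim c]]]] :: [Term [Factor [Prim c]]]] )] & [Factor [Prim b]]]]] % [Term [Factor [Prim c]] / [Term [Factor [Prim c]]]]]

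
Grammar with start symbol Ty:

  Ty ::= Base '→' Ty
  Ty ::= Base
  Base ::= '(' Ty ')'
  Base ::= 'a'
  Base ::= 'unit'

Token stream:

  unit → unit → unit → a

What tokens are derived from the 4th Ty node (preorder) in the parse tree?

[Ty [Base unit] → [Ty [Base unit] → [Ty [Base unit] → [Ty [Base a]]]]]

a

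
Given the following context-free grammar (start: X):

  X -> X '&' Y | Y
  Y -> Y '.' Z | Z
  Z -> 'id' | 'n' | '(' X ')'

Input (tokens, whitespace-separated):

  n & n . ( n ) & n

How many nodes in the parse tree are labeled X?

4

[X [X [X [Y [Z n]]] & [Y [Y [Z n]] . [Z ( [X [Y [Z n]]] )]]] & [Y [Z n]]]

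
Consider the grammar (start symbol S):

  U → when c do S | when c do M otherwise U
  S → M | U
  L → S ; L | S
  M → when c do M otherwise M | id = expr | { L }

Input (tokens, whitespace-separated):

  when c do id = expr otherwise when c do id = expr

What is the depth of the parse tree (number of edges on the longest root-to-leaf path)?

5

[S [U when c do [M id = expr] otherwise [U when c do [S [M id = expr]]]]]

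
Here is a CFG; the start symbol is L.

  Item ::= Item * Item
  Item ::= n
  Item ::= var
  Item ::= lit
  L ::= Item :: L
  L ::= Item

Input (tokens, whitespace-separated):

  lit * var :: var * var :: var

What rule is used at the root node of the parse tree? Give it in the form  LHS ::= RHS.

[L [Item [Item lit] * [Item var]] :: [L [Item [Item var] * [Item var]] :: [L [Item var]]]]

L ::= Item :: L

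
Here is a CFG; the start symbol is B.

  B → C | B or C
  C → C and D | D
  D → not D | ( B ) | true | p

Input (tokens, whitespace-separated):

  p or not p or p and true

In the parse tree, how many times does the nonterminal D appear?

[B [B [B [C [D p]]] or [C [D not [D p]]]] or [C [C [D p]] and [D true]]]

5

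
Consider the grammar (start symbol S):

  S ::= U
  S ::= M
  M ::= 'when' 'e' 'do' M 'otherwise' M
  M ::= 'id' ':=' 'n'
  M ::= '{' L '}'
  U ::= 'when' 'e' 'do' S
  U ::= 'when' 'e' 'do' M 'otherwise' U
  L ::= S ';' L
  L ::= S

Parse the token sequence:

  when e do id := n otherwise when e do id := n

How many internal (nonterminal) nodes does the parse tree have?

[S [U when e do [M id := n] otherwise [U when e do [S [M id := n]]]]]

6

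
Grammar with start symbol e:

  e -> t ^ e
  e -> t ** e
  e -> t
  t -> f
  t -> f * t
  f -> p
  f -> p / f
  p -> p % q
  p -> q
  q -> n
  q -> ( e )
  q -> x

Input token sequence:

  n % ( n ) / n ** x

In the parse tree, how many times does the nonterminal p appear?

[e [t [f [p [p [q n]] % [q ( [e [t [f [p [q n]]]]] )]] / [f [p [q n]]]]] ** [e [t [f [p [q x]]]]]]

5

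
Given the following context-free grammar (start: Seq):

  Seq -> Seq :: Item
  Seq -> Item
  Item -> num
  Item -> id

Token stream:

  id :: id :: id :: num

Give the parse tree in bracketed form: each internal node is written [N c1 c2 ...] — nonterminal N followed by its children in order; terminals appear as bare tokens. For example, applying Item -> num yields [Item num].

Seq
Seq :: Item
Seq :: Item :: Item
Seq :: Item :: Item :: Item
Item :: Item :: Item :: Item
id :: Item :: Item :: Item
id :: id :: Item :: Item
id :: id :: id :: Item
id :: id :: id :: num

[Seq [Seq [Seq [Seq [Item id]] :: [Item id]] :: [Item id]] :: [Item num]]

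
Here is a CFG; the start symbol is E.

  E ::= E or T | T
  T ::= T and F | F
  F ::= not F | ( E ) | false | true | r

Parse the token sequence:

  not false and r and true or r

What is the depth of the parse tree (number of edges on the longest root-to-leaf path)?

7

[E [E [T [T [T [F not [F false]]] and [F r]] and [F true]]] or [T [F r]]]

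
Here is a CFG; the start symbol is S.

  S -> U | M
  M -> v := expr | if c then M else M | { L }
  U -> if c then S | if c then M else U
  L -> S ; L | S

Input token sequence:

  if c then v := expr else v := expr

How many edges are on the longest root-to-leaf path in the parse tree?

[S [M if c then [M v := expr] else [M v := expr]]]

3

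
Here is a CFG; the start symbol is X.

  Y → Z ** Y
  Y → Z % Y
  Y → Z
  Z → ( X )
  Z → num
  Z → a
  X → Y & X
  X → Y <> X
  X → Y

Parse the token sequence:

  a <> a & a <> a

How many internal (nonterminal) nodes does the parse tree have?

[X [Y [Z a]] <> [X [Y [Z a]] & [X [Y [Z a]] <> [X [Y [Z a]]]]]]

12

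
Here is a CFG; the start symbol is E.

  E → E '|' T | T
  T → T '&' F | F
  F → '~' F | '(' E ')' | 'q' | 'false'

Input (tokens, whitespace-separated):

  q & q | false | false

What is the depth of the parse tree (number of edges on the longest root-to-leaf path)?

6

[E [E [E [T [T [F q]] & [F q]]] | [T [F false]]] | [T [F false]]]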